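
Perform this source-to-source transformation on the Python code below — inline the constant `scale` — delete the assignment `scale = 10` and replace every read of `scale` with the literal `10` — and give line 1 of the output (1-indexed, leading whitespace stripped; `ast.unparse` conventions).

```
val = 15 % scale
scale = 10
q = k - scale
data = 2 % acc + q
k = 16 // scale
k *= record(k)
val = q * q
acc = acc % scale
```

Transformed code:
val = 15 % 10
q = k - 10
data = 2 % acc + q
k = 16 // 10
k *= record(k)
val = q * q
acc = acc % 10

val = 15 % 10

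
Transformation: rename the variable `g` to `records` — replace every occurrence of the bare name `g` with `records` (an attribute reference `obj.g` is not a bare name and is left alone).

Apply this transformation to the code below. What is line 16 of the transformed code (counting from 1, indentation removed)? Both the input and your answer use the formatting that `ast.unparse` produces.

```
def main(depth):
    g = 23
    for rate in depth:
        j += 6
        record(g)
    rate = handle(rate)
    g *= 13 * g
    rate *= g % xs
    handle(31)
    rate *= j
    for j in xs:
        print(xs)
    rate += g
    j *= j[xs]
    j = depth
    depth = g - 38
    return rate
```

depth = records - 38

Transformed code:
def main(depth):
    records = 23
    for rate in depth:
        j += 6
        record(records)
    rate = handle(rate)
    records *= 13 * records
    rate *= records % xs
    handle(31)
    rate *= j
    for j in xs:
        print(xs)
    rate += records
    j *= j[xs]
    j = depth
    depth = records - 38
    return rate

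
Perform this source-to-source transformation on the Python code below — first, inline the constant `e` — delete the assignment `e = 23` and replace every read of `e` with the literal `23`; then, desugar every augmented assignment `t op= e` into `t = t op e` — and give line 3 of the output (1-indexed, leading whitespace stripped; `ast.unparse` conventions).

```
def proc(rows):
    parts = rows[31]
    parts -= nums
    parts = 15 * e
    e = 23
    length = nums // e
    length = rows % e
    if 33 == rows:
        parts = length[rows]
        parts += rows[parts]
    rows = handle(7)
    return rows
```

Transformed code:
def proc(rows):
    parts = rows[31]
    parts = parts - nums
    parts = 15 * 23
    length = nums // 23
    length = rows % 23
    if 33 == rows:
        parts = length[rows]
        parts = parts + rows[parts]
    rows = handle(7)
    return rows

parts = parts - nums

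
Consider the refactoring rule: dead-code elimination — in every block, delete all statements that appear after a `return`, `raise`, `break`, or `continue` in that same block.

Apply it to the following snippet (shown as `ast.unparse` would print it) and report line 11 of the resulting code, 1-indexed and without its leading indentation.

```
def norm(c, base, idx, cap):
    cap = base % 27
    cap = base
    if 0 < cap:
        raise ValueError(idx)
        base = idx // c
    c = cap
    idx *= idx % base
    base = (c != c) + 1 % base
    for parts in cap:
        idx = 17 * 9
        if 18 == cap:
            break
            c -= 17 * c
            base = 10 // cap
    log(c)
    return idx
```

Transformed code:
def norm(c, base, idx, cap):
    cap = base % 27
    cap = base
    if 0 < cap:
        raise ValueError(idx)
    c = cap
    idx *= idx % base
    base = (c != c) + 1 % base
    for parts in cap:
        idx = 17 * 9
        if 18 == cap:
            break
    log(c)
    return idx

if 18 == cap:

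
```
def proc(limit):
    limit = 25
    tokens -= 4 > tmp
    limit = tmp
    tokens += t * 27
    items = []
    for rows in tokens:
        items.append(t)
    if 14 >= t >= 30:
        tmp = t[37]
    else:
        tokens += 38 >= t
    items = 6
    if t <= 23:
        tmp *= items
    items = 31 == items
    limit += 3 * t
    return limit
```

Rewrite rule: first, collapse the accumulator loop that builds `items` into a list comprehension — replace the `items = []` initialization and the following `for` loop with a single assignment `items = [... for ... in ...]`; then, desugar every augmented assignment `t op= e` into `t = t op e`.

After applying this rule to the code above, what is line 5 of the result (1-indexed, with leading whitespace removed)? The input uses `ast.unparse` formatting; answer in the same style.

Transformed code:
def proc(limit):
    limit = 25
    tokens = tokens - (4 > tmp)
    limit = tmp
    tokens = tokens + t * 27
    items = [t for rows in tokens]
    if 14 >= t >= 30:
        tmp = t[37]
    else:
        tokens = tokens + (38 >= t)
    items = 6
    if t <= 23:
        tmp = tmp * items
    items = 31 == items
    limit = limit + 3 * t
    return limit

tokens = tokens + t * 27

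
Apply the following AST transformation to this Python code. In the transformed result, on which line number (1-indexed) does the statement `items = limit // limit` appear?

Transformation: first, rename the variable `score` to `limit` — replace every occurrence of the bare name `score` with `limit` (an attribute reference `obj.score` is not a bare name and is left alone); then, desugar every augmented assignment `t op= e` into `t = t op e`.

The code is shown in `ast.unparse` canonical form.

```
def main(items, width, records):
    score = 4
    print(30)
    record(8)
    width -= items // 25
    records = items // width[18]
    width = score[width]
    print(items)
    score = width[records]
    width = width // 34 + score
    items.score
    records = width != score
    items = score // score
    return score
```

13

Transformed code:
def main(items, width, records):
    limit = 4
    print(30)
    record(8)
    width = width - items // 25
    records = items // width[18]
    width = limit[width]
    print(items)
    limit = width[records]
    width = width // 34 + limit
    items.score
    records = width != limit
    items = limit // limit
    return limit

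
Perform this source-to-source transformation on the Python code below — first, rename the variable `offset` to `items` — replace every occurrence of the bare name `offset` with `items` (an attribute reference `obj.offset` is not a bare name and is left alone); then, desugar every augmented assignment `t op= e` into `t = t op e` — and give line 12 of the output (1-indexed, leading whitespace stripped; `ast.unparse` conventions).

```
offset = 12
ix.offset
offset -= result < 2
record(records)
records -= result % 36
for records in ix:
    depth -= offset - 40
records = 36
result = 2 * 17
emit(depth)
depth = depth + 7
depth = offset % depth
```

Transformed code:
items = 12
ix.offset
items = items - (result < 2)
record(records)
records = records - result % 36
for records in ix:
    depth = depth - (items - 40)
records = 36
result = 2 * 17
emit(depth)
depth = depth + 7
depth = items % depth

depth = items % depth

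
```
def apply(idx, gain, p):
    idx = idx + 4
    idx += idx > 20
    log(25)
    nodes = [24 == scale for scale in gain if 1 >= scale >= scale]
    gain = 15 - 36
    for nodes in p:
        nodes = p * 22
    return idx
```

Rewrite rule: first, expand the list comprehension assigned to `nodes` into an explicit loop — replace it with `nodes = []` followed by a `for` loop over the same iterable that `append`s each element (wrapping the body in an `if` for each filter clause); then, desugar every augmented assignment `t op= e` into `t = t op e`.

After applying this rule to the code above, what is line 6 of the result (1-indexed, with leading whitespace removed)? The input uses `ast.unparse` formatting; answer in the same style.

Transformed code:
def apply(idx, gain, p):
    idx = idx + 4
    idx = idx + (idx > 20)
    log(25)
    nodes = []
    for scale in gain:
        if 1 >= scale >= scale:
            nodes.append(24 == scale)
    gain = 15 - 36
    for nodes in p:
        nodes = p * 22
    return idx

for scale in gain:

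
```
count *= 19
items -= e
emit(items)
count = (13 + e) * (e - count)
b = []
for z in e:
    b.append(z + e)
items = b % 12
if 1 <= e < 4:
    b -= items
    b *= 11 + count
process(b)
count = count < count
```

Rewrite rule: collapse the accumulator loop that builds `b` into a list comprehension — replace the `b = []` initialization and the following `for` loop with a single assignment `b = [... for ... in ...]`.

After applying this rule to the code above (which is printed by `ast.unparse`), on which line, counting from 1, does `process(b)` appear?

Transformed code:
count *= 19
items -= e
emit(items)
count = (13 + e) * (e - count)
b = [z + e for z in e]
items = b % 12
if 1 <= e < 4:
    b -= items
    b *= 11 + count
process(b)
count = count < count

10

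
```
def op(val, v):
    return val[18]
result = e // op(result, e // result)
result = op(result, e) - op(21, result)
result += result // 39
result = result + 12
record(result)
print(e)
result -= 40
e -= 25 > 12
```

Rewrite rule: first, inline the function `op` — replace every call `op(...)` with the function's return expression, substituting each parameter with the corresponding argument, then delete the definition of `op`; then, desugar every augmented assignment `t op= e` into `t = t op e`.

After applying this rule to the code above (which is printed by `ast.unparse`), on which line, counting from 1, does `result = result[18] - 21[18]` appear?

Transformed code:
result = e // result[18]
result = result[18] - 21[18]
result = result + result // 39
result = result + 12
record(result)
print(e)
result = result - 40
e = e - (25 > 12)

2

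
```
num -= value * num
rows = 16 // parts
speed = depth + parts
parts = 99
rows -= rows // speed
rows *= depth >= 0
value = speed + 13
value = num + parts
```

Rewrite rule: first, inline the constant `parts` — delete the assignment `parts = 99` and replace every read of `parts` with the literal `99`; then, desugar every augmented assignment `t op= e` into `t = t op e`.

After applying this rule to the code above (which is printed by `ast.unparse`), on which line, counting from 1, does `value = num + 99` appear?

Transformed code:
num = num - value * num
rows = 16 // 99
speed = depth + 99
rows = rows - rows // speed
rows = rows * (depth >= 0)
value = speed + 13
value = num + 99

7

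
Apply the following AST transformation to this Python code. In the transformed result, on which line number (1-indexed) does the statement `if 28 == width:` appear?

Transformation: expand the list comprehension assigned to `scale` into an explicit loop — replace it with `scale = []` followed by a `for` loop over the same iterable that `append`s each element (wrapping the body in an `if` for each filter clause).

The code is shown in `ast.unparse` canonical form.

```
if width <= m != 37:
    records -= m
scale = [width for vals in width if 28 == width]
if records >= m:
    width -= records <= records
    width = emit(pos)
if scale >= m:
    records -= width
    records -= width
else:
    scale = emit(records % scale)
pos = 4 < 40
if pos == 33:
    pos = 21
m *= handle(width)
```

Transformed code:
if width <= m != 37:
    records -= m
scale = []
for vals in width:
    if 28 == width:
        scale.append(width)
if records >= m:
    width -= records <= records
    width = emit(pos)
if scale >= m:
    records -= width
    records -= width
else:
    scale = emit(records % scale)
pos = 4 < 40
if pos == 33:
    pos = 21
m *= handle(width)

5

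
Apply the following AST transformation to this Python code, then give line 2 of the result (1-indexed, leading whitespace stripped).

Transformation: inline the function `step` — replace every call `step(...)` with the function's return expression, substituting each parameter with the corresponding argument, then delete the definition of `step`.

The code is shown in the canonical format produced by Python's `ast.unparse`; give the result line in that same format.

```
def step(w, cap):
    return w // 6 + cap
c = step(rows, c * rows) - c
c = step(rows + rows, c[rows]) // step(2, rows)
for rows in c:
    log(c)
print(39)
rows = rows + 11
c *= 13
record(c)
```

c = ((rows + rows) // 6 + c[rows]) // (2 // 6 + rows)

Transformed code:
c = rows // 6 + c * rows - c
c = ((rows + rows) // 6 + c[rows]) // (2 // 6 + rows)
for rows in c:
    log(c)
print(39)
rows = rows + 11
c *= 13
record(c)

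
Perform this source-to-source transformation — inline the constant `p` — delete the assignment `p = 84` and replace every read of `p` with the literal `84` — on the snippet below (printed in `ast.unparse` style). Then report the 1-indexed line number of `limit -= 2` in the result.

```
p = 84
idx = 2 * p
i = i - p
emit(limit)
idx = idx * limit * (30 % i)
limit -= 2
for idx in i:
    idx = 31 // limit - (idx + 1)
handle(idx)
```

5

Transformed code:
idx = 2 * 84
i = i - 84
emit(limit)
idx = idx * limit * (30 % i)
limit -= 2
for idx in i:
    idx = 31 // limit - (idx + 1)
handle(idx)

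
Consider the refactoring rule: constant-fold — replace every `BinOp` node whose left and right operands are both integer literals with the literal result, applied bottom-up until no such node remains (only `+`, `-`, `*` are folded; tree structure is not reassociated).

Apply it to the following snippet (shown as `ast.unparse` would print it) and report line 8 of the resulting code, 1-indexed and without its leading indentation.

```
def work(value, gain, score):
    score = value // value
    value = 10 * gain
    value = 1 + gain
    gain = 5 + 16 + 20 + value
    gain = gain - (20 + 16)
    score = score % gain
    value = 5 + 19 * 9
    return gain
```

Transformed code:
def work(value, gain, score):
    score = value // value
    value = 10 * gain
    value = 1 + gain
    gain = 41 + value
    gain = gain - 36
    score = score % gain
    value = 176
    return gain

value = 176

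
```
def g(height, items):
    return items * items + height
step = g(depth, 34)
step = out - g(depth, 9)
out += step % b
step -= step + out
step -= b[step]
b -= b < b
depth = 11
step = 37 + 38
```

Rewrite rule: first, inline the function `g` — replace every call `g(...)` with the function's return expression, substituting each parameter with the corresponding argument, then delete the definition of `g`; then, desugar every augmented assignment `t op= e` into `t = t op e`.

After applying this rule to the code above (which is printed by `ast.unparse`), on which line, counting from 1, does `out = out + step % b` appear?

3

Transformed code:
step = 34 * 34 + depth
step = out - (9 * 9 + depth)
out = out + step % b
step = step - (step + out)
step = step - b[step]
b = b - (b < b)
depth = 11
step = 37 + 38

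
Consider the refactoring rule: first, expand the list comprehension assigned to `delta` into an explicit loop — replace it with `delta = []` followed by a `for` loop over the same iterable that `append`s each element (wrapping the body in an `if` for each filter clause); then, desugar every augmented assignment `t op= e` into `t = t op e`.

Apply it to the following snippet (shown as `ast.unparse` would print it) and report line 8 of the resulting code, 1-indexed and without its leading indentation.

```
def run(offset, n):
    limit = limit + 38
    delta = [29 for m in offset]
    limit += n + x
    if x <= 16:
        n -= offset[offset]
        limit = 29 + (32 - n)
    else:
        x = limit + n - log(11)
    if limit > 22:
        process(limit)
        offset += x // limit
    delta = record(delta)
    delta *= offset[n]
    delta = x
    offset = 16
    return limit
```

Transformed code:
def run(offset, n):
    limit = limit + 38
    delta = []
    for m in offset:
        delta.append(29)
    limit = limit + (n + x)
    if x <= 16:
        n = n - offset[offset]
        limit = 29 + (32 - n)
    else:
        x = limit + n - log(11)
    if limit > 22:
        process(limit)
        offset = offset + x // limit
    delta = record(delta)
    delta = delta * offset[n]
    delta = x
    offset = 16
    return limit

n = n - offset[offset]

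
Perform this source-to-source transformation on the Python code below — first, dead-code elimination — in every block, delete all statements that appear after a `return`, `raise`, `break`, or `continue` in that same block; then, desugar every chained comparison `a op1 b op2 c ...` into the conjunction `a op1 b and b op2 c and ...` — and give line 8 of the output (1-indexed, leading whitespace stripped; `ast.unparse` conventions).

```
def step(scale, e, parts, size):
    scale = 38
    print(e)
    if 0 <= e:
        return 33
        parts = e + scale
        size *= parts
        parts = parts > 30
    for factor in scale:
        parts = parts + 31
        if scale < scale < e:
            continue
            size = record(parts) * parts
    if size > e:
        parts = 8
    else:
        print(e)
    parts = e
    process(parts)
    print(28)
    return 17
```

Transformed code:
def step(scale, e, parts, size):
    scale = 38
    print(e)
    if 0 <= e:
        return 33
    for factor in scale:
        parts = parts + 31
        if scale < scale and scale < e:
            continue
    if size > e:
        parts = 8
    else:
        print(e)
    parts = e
    process(parts)
    print(28)
    return 17

if scale < scale and scale < e:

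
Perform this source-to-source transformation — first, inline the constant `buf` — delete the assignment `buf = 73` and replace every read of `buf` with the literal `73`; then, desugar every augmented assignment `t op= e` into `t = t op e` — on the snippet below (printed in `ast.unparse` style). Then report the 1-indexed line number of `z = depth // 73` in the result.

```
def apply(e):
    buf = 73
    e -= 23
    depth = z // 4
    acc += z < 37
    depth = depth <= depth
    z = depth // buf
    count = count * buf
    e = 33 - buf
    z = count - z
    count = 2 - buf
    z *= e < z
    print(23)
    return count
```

Transformed code:
def apply(e):
    e = e - 23
    depth = z // 4
    acc = acc + (z < 37)
    depth = depth <= depth
    z = depth // 73
    count = count * 73
    e = 33 - 73
    z = count - z
    count = 2 - 73
    z = z * (e < z)
    print(23)
    return count

6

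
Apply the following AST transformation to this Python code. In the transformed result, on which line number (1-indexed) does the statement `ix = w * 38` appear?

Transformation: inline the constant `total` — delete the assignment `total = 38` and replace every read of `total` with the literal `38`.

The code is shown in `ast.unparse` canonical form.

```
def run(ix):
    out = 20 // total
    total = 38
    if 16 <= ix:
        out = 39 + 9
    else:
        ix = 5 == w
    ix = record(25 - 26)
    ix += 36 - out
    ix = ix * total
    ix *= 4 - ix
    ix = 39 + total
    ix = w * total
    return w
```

Transformed code:
def run(ix):
    out = 20 // 38
    if 16 <= ix:
        out = 39 + 9
    else:
        ix = 5 == w
    ix = record(25 - 26)
    ix += 36 - out
    ix = ix * 38
    ix *= 4 - ix
    ix = 39 + 38
    ix = w * 38
    return w

12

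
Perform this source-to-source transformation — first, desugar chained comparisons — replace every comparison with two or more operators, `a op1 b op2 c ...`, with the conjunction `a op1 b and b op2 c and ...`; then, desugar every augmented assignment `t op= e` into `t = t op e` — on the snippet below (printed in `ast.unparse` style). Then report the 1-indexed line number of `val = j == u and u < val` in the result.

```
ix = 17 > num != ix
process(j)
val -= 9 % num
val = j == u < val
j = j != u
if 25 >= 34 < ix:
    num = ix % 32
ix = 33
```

4

Transformed code:
ix = 17 > num and num != ix
process(j)
val = val - 9 % num
val = j == u and u < val
j = j != u
if 25 >= 34 and 34 < ix:
    num = ix % 32
ix = 33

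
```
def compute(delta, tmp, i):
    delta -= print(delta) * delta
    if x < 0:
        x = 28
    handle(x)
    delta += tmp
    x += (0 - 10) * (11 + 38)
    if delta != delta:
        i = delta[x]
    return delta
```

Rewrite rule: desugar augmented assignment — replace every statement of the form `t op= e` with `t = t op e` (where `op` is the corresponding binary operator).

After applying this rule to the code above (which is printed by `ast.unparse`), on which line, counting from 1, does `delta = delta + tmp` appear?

6

Transformed code:
def compute(delta, tmp, i):
    delta = delta - print(delta) * delta
    if x < 0:
        x = 28
    handle(x)
    delta = delta + tmp
    x = x + (0 - 10) * (11 + 38)
    if delta != delta:
        i = delta[x]
    return delta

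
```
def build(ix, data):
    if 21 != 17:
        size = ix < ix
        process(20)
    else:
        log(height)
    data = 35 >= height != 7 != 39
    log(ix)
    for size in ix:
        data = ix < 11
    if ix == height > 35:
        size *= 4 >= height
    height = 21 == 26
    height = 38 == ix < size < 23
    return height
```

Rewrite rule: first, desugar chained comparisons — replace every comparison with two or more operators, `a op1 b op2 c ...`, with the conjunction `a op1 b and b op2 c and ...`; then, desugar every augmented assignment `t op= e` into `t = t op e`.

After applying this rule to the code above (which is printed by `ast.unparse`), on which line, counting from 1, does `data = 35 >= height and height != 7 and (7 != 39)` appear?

Transformed code:
def build(ix, data):
    if 21 != 17:
        size = ix < ix
        process(20)
    else:
        log(height)
    data = 35 >= height and height != 7 and (7 != 39)
    log(ix)
    for size in ix:
        data = ix < 11
    if ix == height and height > 35:
        size = size * (4 >= height)
    height = 21 == 26
    height = 38 == ix and ix < size and (size < 23)
    return height

7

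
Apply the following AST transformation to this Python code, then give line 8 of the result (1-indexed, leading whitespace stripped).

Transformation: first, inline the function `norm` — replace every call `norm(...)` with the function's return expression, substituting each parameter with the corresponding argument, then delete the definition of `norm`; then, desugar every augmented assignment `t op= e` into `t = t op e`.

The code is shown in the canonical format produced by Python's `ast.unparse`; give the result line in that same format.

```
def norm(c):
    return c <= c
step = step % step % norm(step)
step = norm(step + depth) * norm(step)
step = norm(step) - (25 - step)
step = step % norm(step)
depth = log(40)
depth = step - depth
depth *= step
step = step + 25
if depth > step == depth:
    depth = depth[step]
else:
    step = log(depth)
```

Transformed code:
step = step % step % (step <= step)
step = (step + depth <= step + depth) * (step <= step)
step = (step <= step) - (25 - step)
step = step % (step <= step)
depth = log(40)
depth = step - depth
depth = depth * step
step = step + 25
if depth > step == depth:
    depth = depth[step]
else:
    step = log(depth)

step = step + 25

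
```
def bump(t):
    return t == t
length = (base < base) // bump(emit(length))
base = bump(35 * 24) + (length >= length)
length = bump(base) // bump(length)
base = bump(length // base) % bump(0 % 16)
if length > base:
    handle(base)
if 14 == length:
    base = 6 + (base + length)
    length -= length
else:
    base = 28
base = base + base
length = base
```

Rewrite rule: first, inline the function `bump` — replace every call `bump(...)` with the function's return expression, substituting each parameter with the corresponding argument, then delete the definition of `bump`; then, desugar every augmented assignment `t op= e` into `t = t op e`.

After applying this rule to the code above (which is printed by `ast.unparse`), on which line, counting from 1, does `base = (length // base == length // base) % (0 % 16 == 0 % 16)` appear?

Transformed code:
length = (base < base) // (emit(length) == emit(length))
base = (35 * 24 == 35 * 24) + (length >= length)
length = (base == base) // (length == length)
base = (length // base == length // base) % (0 % 16 == 0 % 16)
if length > base:
    handle(base)
if 14 == length:
    base = 6 + (base + length)
    length = length - length
else:
    base = 28
base = base + base
length = base

4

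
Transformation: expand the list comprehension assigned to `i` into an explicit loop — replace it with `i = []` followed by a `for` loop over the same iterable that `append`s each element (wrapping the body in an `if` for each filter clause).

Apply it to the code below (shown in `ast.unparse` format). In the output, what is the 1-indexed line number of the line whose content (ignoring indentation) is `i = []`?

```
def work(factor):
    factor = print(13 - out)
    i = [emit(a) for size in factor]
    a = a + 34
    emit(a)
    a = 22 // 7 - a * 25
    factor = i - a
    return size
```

Transformed code:
def work(factor):
    factor = print(13 - out)
    i = []
    for size in factor:
        i.append(emit(a))
    a = a + 34
    emit(a)
    a = 22 // 7 - a * 25
    factor = i - a
    return size

3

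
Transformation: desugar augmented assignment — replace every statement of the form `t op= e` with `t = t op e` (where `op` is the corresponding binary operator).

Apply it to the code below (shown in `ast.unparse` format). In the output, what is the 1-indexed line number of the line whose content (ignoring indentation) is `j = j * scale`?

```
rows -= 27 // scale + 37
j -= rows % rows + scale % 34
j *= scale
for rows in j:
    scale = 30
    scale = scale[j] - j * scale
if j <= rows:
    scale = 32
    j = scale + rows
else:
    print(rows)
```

Transformed code:
rows = rows - (27 // scale + 37)
j = j - (rows % rows + scale % 34)
j = j * scale
for rows in j:
    scale = 30
    scale = scale[j] - j * scale
if j <= rows:
    scale = 32
    j = scale + rows
else:
    print(rows)

3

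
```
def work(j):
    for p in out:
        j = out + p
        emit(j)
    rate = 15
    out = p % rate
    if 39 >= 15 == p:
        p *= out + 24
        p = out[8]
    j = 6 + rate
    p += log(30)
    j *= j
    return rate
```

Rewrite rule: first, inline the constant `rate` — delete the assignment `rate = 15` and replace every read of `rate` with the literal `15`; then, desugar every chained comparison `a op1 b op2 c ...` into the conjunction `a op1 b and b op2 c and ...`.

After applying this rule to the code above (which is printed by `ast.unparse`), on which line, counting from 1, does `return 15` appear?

12

Transformed code:
def work(j):
    for p in out:
        j = out + p
        emit(j)
    out = p % 15
    if 39 >= 15 and 15 == p:
        p *= out + 24
        p = out[8]
    j = 6 + 15
    p += log(30)
    j *= j
    return 15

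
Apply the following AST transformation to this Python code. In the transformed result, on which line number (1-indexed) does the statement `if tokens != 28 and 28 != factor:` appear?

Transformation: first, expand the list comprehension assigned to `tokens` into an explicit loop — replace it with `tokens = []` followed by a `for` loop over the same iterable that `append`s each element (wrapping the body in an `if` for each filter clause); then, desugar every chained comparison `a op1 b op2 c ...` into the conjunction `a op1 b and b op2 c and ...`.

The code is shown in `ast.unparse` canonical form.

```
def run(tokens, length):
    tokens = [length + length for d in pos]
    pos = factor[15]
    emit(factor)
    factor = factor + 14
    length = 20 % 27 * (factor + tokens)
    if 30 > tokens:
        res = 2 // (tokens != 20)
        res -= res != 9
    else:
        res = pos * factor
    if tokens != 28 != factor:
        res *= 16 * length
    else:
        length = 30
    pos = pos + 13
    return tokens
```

14

Transformed code:
def run(tokens, length):
    tokens = []
    for d in pos:
        tokens.append(length + length)
    pos = factor[15]
    emit(factor)
    factor = factor + 14
    length = 20 % 27 * (factor + tokens)
    if 30 > tokens:
        res = 2 // (tokens != 20)
        res -= res != 9
    else:
        res = pos * factor
    if tokens != 28 and 28 != factor:
        res *= 16 * length
    else:
        length = 30
    pos = pos + 13
    return tokens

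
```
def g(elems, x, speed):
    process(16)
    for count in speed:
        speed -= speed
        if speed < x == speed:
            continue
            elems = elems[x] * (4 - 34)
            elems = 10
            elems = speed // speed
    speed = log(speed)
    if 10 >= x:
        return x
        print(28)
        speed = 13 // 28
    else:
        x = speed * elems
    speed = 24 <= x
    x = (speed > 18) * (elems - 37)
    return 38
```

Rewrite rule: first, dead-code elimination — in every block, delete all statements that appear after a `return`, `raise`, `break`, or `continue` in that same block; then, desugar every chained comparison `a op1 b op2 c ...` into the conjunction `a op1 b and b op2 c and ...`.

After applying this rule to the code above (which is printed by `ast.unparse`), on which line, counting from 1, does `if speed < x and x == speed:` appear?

Transformed code:
def g(elems, x, speed):
    process(16)
    for count in speed:
        speed -= speed
        if speed < x and x == speed:
            continue
    speed = log(speed)
    if 10 >= x:
        return x
    else:
        x = speed * elems
    speed = 24 <= x
    x = (speed > 18) * (elems - 37)
    return 38

5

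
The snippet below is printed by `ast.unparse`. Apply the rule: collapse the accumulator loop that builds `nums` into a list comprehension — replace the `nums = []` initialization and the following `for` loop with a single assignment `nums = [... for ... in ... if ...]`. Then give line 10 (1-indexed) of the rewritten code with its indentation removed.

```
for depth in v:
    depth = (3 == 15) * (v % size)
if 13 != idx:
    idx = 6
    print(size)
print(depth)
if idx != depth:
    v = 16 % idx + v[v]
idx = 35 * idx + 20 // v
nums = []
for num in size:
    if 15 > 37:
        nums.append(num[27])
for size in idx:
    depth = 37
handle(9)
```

nums = [num[27] for num in size if 15 > 37]

Transformed code:
for depth in v:
    depth = (3 == 15) * (v % size)
if 13 != idx:
    idx = 6
    print(size)
print(depth)
if idx != depth:
    v = 16 % idx + v[v]
idx = 35 * idx + 20 // v
nums = [num[27] for num in size if 15 > 37]
for size in idx:
    depth = 37
handle(9)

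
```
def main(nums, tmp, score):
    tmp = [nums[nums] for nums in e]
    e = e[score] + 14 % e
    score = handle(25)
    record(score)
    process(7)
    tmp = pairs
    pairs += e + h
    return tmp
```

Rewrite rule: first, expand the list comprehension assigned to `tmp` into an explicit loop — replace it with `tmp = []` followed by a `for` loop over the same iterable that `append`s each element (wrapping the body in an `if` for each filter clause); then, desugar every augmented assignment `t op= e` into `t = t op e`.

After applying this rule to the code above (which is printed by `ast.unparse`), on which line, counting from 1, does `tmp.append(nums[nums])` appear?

Transformed code:
def main(nums, tmp, score):
    tmp = []
    for nums in e:
        tmp.append(nums[nums])
    e = e[score] + 14 % e
    score = handle(25)
    record(score)
    process(7)
    tmp = pairs
    pairs = pairs + (e + h)
    return tmp

4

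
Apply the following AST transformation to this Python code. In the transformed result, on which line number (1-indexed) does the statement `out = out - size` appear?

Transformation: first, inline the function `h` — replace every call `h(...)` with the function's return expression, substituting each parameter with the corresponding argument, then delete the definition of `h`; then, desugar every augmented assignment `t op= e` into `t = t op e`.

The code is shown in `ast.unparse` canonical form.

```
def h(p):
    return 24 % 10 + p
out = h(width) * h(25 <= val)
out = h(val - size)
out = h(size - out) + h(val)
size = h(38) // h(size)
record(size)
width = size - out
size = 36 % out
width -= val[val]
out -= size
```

9

Transformed code:
out = (24 % 10 + width) * (24 % 10 + (25 <= val))
out = 24 % 10 + (val - size)
out = 24 % 10 + (size - out) + (24 % 10 + val)
size = (24 % 10 + 38) // (24 % 10 + size)
record(size)
width = size - out
size = 36 % out
width = width - val[val]
out = out - size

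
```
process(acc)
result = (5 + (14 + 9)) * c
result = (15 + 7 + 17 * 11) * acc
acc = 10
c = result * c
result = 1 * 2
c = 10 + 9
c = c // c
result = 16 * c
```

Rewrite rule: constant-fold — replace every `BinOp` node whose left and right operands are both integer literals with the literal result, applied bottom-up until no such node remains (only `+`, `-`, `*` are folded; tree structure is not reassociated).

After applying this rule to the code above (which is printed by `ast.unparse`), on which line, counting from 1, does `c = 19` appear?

7

Transformed code:
process(acc)
result = 28 * c
result = 209 * acc
acc = 10
c = result * c
result = 2
c = 19
c = c // c
result = 16 * c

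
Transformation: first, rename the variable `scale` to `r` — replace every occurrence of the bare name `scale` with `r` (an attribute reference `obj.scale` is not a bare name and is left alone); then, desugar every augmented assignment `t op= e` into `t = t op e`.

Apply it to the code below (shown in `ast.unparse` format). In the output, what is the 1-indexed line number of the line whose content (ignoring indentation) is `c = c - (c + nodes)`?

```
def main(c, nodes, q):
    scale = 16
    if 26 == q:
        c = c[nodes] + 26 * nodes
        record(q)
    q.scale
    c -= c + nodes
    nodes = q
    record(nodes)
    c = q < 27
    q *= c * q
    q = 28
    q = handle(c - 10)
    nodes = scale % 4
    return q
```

Transformed code:
def main(c, nodes, q):
    r = 16
    if 26 == q:
        c = c[nodes] + 26 * nodes
        record(q)
    q.scale
    c = c - (c + nodes)
    nodes = q
    record(nodes)
    c = q < 27
    q = q * (c * q)
    q = 28
    q = handle(c - 10)
    nodes = r % 4
    return q

7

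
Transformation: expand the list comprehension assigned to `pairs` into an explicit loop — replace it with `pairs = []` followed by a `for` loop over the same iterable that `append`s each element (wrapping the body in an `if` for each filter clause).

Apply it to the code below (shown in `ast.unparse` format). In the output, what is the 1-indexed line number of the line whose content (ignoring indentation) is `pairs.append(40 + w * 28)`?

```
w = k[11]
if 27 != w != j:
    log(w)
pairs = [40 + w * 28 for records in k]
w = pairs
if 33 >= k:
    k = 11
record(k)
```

6

Transformed code:
w = k[11]
if 27 != w != j:
    log(w)
pairs = []
for records in k:
    pairs.append(40 + w * 28)
w = pairs
if 33 >= k:
    k = 11
record(k)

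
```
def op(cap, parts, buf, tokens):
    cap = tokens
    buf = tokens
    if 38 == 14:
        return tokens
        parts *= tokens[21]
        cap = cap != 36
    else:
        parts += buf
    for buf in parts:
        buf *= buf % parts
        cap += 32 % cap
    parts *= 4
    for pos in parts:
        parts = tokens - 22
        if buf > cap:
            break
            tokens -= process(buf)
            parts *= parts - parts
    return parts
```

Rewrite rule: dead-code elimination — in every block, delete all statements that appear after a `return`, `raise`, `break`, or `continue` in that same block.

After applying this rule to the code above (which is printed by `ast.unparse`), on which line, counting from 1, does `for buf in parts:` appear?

8

Transformed code:
def op(cap, parts, buf, tokens):
    cap = tokens
    buf = tokens
    if 38 == 14:
        return tokens
    else:
        parts += buf
    for buf in parts:
        buf *= buf % parts
        cap += 32 % cap
    parts *= 4
    for pos in parts:
        parts = tokens - 22
        if buf > cap:
            break
    return parts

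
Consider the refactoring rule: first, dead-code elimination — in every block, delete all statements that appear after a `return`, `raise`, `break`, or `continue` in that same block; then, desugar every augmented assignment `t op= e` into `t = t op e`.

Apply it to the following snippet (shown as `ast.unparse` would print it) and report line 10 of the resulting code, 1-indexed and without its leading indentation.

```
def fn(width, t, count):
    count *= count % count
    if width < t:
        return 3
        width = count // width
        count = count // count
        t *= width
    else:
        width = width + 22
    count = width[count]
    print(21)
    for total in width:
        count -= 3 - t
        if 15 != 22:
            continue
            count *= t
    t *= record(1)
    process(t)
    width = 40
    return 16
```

Transformed code:
def fn(width, t, count):
    count = count * (count % count)
    if width < t:
        return 3
    else:
        width = width + 22
    count = width[count]
    print(21)
    for total in width:
        count = count - (3 - t)
        if 15 != 22:
            continue
    t = t * record(1)
    process(t)
    width = 40
    return 16

count = count - (3 - t)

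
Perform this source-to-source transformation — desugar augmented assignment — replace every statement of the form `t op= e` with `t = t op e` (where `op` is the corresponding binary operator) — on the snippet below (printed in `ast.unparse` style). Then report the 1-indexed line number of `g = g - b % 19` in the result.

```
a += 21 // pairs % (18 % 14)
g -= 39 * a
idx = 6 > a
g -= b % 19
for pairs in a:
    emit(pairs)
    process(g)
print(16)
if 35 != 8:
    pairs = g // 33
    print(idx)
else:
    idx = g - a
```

Transformed code:
a = a + 21 // pairs % (18 % 14)
g = g - 39 * a
idx = 6 > a
g = g - b % 19
for pairs in a:
    emit(pairs)
    process(g)
print(16)
if 35 != 8:
    pairs = g // 33
    print(idx)
else:
    idx = g - a

4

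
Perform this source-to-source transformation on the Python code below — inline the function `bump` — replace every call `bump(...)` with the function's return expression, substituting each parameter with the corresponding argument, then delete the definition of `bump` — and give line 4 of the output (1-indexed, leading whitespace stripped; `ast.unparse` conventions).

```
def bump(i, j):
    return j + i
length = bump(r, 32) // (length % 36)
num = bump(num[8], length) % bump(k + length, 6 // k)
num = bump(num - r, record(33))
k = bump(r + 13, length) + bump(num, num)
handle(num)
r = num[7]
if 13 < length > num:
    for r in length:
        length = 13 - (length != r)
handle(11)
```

k = length + (r + 13) + (num + num)

Transformed code:
length = (32 + r) // (length % 36)
num = (length + num[8]) % (6 // k + (k + length))
num = record(33) + (num - r)
k = length + (r + 13) + (num + num)
handle(num)
r = num[7]
if 13 < length > num:
    for r in length:
        length = 13 - (length != r)
handle(11)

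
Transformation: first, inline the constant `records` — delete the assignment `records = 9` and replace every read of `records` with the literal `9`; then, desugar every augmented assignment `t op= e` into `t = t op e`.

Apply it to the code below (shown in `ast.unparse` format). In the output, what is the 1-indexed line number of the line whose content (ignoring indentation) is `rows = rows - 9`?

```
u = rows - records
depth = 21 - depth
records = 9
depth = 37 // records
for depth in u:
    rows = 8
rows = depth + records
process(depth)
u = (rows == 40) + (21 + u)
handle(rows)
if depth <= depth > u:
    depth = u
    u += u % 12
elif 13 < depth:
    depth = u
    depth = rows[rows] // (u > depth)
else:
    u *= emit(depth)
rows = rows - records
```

Transformed code:
u = rows - 9
depth = 21 - depth
depth = 37 // 9
for depth in u:
    rows = 8
rows = depth + 9
process(depth)
u = (rows == 40) + (21 + u)
handle(rows)
if depth <= depth > u:
    depth = u
    u = u + u % 12
elif 13 < depth:
    depth = u
    depth = rows[rows] // (u > depth)
else:
    u = u * emit(depth)
rows = rows - 9

18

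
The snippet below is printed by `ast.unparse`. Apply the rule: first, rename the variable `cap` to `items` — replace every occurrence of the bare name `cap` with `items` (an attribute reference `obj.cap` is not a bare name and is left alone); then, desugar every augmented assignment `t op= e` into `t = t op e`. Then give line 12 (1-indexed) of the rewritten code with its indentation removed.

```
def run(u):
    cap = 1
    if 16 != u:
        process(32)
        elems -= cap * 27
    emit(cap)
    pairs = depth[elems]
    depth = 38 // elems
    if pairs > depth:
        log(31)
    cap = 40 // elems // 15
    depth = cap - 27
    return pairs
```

Transformed code:
def run(u):
    items = 1
    if 16 != u:
        process(32)
        elems = elems - items * 27
    emit(items)
    pairs = depth[elems]
    depth = 38 // elems
    if pairs > depth:
        log(31)
    items = 40 // elems // 15
    depth = items - 27
    return pairs

depth = items - 27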